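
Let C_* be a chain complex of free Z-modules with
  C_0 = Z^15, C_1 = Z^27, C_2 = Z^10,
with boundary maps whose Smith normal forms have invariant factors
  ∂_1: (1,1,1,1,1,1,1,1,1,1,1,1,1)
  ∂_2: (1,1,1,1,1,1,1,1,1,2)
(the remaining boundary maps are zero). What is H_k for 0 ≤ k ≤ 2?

H_0: b_0 = 15 − 0 − 13 = 2; torsion from ∂_1 factors > 1: none. So H_0 = Z^2.
H_1: b_1 = 27 − 13 − 10 = 4; torsion from ∂_2 factors > 1: [2]. So H_1 = Z^4 ⊕ Z/2Z.
H_2: b_2 = 10 − 10 − 0 = 0; torsion from ∂_3 factors > 1: none. So H_2 = 0.

H_0 = Z^2,  H_1 = Z^4 ⊕ Z/2Z,  H_2 = 0.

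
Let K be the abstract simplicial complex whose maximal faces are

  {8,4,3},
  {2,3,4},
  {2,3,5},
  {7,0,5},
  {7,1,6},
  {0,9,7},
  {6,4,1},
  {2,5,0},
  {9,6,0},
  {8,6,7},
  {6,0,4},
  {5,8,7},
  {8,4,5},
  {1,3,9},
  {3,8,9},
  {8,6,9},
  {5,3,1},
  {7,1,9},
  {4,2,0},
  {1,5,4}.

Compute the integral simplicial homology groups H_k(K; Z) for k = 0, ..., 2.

Order the vertices as 0 < 1 < 2 < 3 < 4 < 5 < 6 < 7 < 8 < 9. Listing each simplex with vertices in this order, K has dimension 2 with simplices:

  0-simplices (10): [0], [1], [2], [3], [4], [5], [6], [7], [8], [9]
  1-simplices (30): (30 of them)
  2-simplices (20): (20 of them)

giving chain groups C_0 ≅ Z^10, C_1 ≅ Z^30, C_2 ≅ Z^20.

∂_1: C_1 → C_0 is given by ∂[p,q] = [q] − [p]. For instance
  ∂[4,5] = [5] − [4].
As a 10×30 matrix over Z this has rank 9, with invariant factors (1,1,1,1,1,1,1,1,1).

∂_2: C_2 → C_1 acts by ∂[p,q,r] = [q,r] − [p,r] + [p,q]. For instance
  ∂[1,6,7] = [6,7] − [1,7] + [1,6],
  ∂[2,3,5] = [3,5] − [2,5] + [2,3].
The 30×20 boundary matrix has rank 20 and Smith normal form diag(1,1,1,1,1,1,1,1,1,1,1,1,1,1,1,1,1,1,1,2).

Now H_k = ker ∂_k / im ∂_{k+1}, so:

  H_0: rank C_0 − rank ∂_1 = 10 − 9 = 1, and the invariant factors of ∂_1 are all 1, so H_0 ≅ Z.
  H_1: rank ker ∂_1 − rank ∂_2 = (30 − 9) − 20 = 1, and ∂_2 has invariant factor 2 > 1, so H_1 ≅ Z ⊕ Z/2Z.
  H_2: rank ker ∂_2 − rank ∂_3 = (20 − 20) − 0 = 0, and there is no ∂_3, so H_2 ≅ 0.

As a check, the Euler characteristic is 10 − 30 + 20 = 0, which agrees with 1 − 1 + 0 = 0.

H_0 = Z,  H_1 = Z ⊕ Z/2Z,  H_2 = 0.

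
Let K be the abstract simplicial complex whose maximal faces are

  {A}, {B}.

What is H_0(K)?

H_0 ≅ Z^2.

Take the total order A < B on the vertex set. Then K (dimension 0) consists of the simplices:

  0-simplices (2): A, B

so the chain groups are C_0 ≅ Z^2.

Computing H_k = (kernel of ∂_k) / (image of ∂_{k+1}):

  H_0: rank C_0 − rank ∂_1 = 2 − 0 = 2, and there is no ∂_1, so H_0 = Z^2.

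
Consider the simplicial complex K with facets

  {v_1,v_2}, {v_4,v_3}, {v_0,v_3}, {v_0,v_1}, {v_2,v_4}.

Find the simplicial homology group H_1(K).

H_1 = Z.

K has 5 vertices, 5 edges.
rank ∂_1 = 4, rank ∂_2 = 0 ⇒ b_1 = 5 − 4 − 0 = 1. So H_1 = Z.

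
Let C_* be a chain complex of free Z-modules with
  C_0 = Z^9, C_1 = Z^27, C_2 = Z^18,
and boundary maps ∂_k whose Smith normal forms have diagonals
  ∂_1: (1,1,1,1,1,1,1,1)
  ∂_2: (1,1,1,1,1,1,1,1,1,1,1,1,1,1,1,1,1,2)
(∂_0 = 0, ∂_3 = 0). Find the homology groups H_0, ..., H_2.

H_0: b_0 = 9 − 0 − 8 = 1; torsion from ∂_1 factors > 1: none. So H_0 ≅ Z.
H_1: b_1 = 27 − 8 − 18 = 1; torsion from ∂_2 factors > 1: [2]. So H_1 ≅ Z ⊕ Z/2.
H_2: b_2 = 18 − 18 − 0 = 0; torsion from ∂_3 factors > 1: none. So H_2 ≅ 0.

H_0 ≅ Z,  H_1 ≅ Z ⊕ Z/2,  H_2 = 0.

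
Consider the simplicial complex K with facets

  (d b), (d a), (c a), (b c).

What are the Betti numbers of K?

b_0 = 1, b_1 = 1.

We work with the vertex ordering a < b < c < d. The simplices of K, each written with vertices in increasing order, are:

  0-simplices (4): a, b, c, d
  1-simplices (4): ac, ad, bc, bd

giving chain groups C_0 ≅ Z^4, C_1 ≅ Z^4.

Boundary ∂_1: C_1 → C_0 sends each edge [p,q] (with p < q) to q − p. For instance
  ∂bc = c − b.
As a 4×4 matrix over Z this has rank 3, with invariant factors (1,1,1).

Computing H_k = (kernel of ∂_k) / (image of ∂_{k+1}):

  H_0: rank C_0 − rank ∂_1 = 4 − 3 = 1, and the invariant factors of ∂_1 are all 1, so H_0 = Z.
  H_1: rank ker ∂_1 − rank ∂_2 = (4 − 3) − 0 = 1, and there is no ∂_2, so H_1 = Z.

As a check, the Euler characteristic is 4 − 4 = 0, which agrees with 1 − 1 = 0.
(K is a triangulation of the circle S^1.)

Hence the Betti numbers are b_0 = 1, b_1 = 1.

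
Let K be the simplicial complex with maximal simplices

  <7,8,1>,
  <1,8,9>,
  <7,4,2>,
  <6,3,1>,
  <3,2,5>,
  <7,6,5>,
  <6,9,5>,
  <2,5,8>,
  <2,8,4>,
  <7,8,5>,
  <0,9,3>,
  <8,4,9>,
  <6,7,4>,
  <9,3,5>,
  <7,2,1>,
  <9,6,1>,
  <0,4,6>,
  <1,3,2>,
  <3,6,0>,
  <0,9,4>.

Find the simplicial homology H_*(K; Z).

We work with the vertex ordering 0 < 1 < 2 < 3 < 4 < 5 < 6 < 7 < 8 < 9. The simplices of K, each written with vertices in increasing order, are:

  0-simplices (10): [0], [1], [2], [3], [4], [5], [6], [7], [8], [9]
  1-simplices (30): (30 of them)
  2-simplices (20): (20 of them)

Hence C_0 ≅ Z^10, C_1 ≅ Z^30, C_2 ≅ Z^20.

The boundary map ∂_1: C_1 → C_0 is given by ∂[p,q] = [q] − [p].
The 10×30 boundary matrix has rank 9 and Smith normal form diag(1,1,1,1,1,1,1,1,1).

The boundary map ∂_2: C_2 → C_1 acts by ∂[p,q,r] = [q,r] − [p,r] + [p,q]. For instance
  ∂[3,5,9] = [5,9] − [3,9] + [3,5],
  ∂[2,5,8] = [5,8] − [2,8] + [2,5].
The 30×20 boundary matrix has rank 20 and Smith normal form diag(1,1,1,1,1,1,1,1,1,1,1,1,1,1,1,1,1,1,1,2).

Computing H_k = (kernel of ∂_k) / (image of ∂_{k+1}):

  H_0: rank C_0 − rank ∂_1 = 10 − 9 = 1, and the invariant factors of ∂_1 are all 1, so H_0 ≅ Z.
  H_1: rank ker ∂_1 − rank ∂_2 = (30 − 9) − 20 = 1, and ∂_2 has invariant factor 2 > 1, so H_1 ≅ Z ⊕ Z_2.
  H_2: rank ker ∂_2 − rank ∂_3 = (20 − 20) − 0 = 0, and there is no ∂_3, so H_2 ≅ 0.

H_0 = Z,  H_1 = Z ⊕ Z_2,  H_2 = 0.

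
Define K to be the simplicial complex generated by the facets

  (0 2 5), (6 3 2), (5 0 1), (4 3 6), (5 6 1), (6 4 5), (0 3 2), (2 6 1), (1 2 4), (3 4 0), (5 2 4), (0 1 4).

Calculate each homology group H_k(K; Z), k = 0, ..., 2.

Order the vertices as 0 < 1 < 2 < 3 < 4 < 5 < 6. Listing each simplex with vertices in this order, K has dimension 2 with simplices:

  0-simplices (7): [0], [1], [2], [3], [4], [5], [6]
  1-simplices (18): [0,1], [0,2], [0,3], [0,4], [0,5], [1,2], [1,4], [1,5], [1,6], [2,3], [2,4], [2,5], [2,6], [3,4], [3,6], [4,5], [4,6], [5,6]
  2-simplices (12): [0,1,4], [0,1,5], [0,2,3], [0,2,5], [0,3,4], [1,2,4], [1,2,6], [1,5,6], [2,3,6], [2,4,5], [3,4,6], [4,5,6]

giving chain groups C_0 ≅ Z^7, C_1 ≅ Z^18, C_2 ≅ Z^12.

∂_1: C_1 → C_0 sends each edge [p,q] (with p < q) to q − p. For instance
  ∂[3,4] = [4] − [3].
As a 7×18 matrix over Z this has rank 6, with invariant factors (1,1,1,1,1,1).

∂_2: C_2 → C_1 maps a triangle to the signed sum of its edges. For instance
  ∂[0,1,5] = [1,5] − [0,5] + [0,1],
  ∂[0,1,4] = [1,4] − [0,4] + [0,1].
The resulting 18×12 matrix has rank 12, and its Smith normal form has invariant factors (1,1,1,1,1,1,1,1,1,1,1,2).

From H_k ≅ ker(∂_k) / im(∂_{k+1}) we obtain:

  H_0: rank C_0 − rank ∂_1 = 7 − 6 = 1, and the invariant factors of ∂_1 are all 1, so H_0 ≅ Z.
  H_1: rank ker ∂_1 − rank ∂_2 = (18 − 6) − 12 = 0, and ∂_2 has invariant factor 2 > 1, so H_1 ≅ Z/2Z.
  H_2: rank ker ∂_2 − rank ∂_3 = (12 − 12) − 0 = 0, and there is no ∂_3, so H_2 ≅ 0.

As a check, the Euler characteristic is 7 − 18 + 12 = 1, which agrees with 1 − 0 + 0 = 1.

H_0 = Z,  H_1 = Z/2Z,  H_2 = 0.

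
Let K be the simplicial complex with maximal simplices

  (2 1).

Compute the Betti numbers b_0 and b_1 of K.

K has 2 vertices, 1 edge.
rank ∂_0 = 0, rank ∂_1 = 1 ⇒ b_0 = 2 − 0 − 1 = 1; all invariant factors of ∂_1 are 1 so no torsion. So H_0 = Z.
rank ∂_1 = 1, rank ∂_2 = 0 ⇒ b_1 = 1 − 1 − 0 = 0. So H_1 = 0.

b_0 = 1, b_1 = 0.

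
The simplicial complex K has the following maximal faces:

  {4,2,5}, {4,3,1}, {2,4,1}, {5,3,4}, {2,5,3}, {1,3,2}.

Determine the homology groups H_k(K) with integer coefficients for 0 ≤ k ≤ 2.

H_0 = Z,  H_1 = 0,  H_2 = Z.

K has 5 vertices, 9 edges, 6 triangles.
rank ∂_0 = 0, rank ∂_1 = 4 ⇒ b_0 = 5 − 0 − 4 = 1; all invariant factors of ∂_1 are 1 so no torsion. So H_0 ≅ Z.
rank ∂_1 = 4, rank ∂_2 = 5 ⇒ b_1 = 9 − 4 − 5 = 0; all invariant factors of ∂_2 are 1 so no torsion. So H_1 ≅ 0.
rank ∂_2 = 5, rank ∂_3 = 0 ⇒ b_2 = 6 − 5 − 0 = 1. So H_2 ≅ Z.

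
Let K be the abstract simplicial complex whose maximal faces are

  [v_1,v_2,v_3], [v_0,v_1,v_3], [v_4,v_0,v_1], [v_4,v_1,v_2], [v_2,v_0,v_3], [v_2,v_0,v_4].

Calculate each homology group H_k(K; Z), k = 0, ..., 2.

H_0 ≅ Z,  H_1 = 0,  H_2 ≅ Z.

Order the vertices as v_0 < v_1 < v_2 < v_3 < v_4. Listing each simplex with vertices in this order, K has dimension 2 with simplices:

  0-simplices (5): [v_0], [v_1], [v_2], [v_3], [v_4]
  1-simplices (9): [v_0,v_1], [v_0,v_2], [v_0,v_3], [v_0,v_4], [v_1,v_2], [v_1,v_3], [v_1,v_4], [v_2,v_3], [v_2,v_4]
  2-simplices (6): [v_0,v_1,v_3], [v_0,v_1,v_4], [v_0,v_2,v_3], [v_0,v_2,v_4], [v_1,v_2,v_3], [v_1,v_2,v_4]

so the chain groups are C_0 ≅ Z^5, C_1 ≅ Z^9, C_2 ≅ Z^6.

Boundary ∂_1: C_1 → C_0 is given by ∂[p,q] = [q] − [p]. For instance
  ∂[v_0,v_1] = [v_1] − [v_0].
The 5×9 boundary matrix has rank 4 and Smith normal form diag(1,1,1,1).

Boundary ∂_2: C_2 → C_1 acts by ∂[p,q,r] = [q,r] − [p,r] + [p,q]. For instance
  ∂[v_1,v_2,v_4] = [v_2,v_4] − [v_1,v_4] + [v_1,v_2],
  ∂[v_0,v_2,v_4] = [v_2,v_4] − [v_0,v_4] + [v_0,v_2].
The 9×6 boundary matrix has rank 5 and Smith normal form diag(1,1,1,1,1).

Reading off H_k = ker ∂_k / im ∂_{k+1}:

  H_0: rank C_0 − rank ∂_1 = 5 − 4 = 1, and the invariant factors of ∂_1 are all 1, so H_0 ≅ Z.
  H_1: rank ker ∂_1 − rank ∂_2 = (9 − 4) − 5 = 0, and the invariant factors of ∂_2 are all 1, so H_1 ≅ 0.
  H_2: rank ker ∂_2 − rank ∂_3 = (6 − 5) − 0 = 1, and there is no ∂_3, so H_2 ≅ Z.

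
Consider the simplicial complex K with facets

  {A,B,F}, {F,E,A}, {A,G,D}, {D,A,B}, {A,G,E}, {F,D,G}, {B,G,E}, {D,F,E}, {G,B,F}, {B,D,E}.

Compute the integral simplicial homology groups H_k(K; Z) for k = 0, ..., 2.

H_0 = Z,  H_1 = Z/2Z,  H_2 = 0.

Fix the vertex order A < B < D < E < F < G and write every simplex with vertices in increasing order. Then dim K = 2 and the simplices of K are:

  0-simplices (6): A, B, D, E, F, G
  1-simplices (15): AB, AD, AE, AF, AG, BD, BE, BF, BG, DE, DF, DG, EF, EG, FG
  2-simplices (10): ABD, ABF, ADG, AEF, AEG, BDE, BEG, BFG, DEF, DFG

Hence C_0 ≅ Z^6, C_1 ≅ Z^15, C_2 ≅ Z^10.

Boundary ∂_1: C_1 → C_0 sends each edge [p,q] (with p < q) to q − p.
The 6×15 boundary matrix has rank 5 and Smith normal form diag(1,1,1,1,1).

The boundary map ∂_2: C_2 → C_1 maps a triangle to the signed sum of its edges. For instance
  ∂BEG = EG − BG + BE,
  ∂DFG = FG − DG + DF.
The 15×10 boundary matrix has rank 10 and Smith normal form diag(1,1,1,1,1,1,1,1,1,2).

Reading off H_k = ker ∂_k / im ∂_{k+1}:

  H_0: rank C_0 − rank ∂_1 = 6 − 5 = 1, and the invariant factors of ∂_1 are all 1, so H_0 = Z.
  H_1: rank ker ∂_1 − rank ∂_2 = (15 − 5) − 10 = 0, and ∂_2 has invariant factor 2 > 1, so H_1 = Z/2Z.
  H_2: rank ker ∂_2 − rank ∂_3 = (10 − 10) − 0 = 0, and there is no ∂_3, so H_2 = 0.

As a check, the Euler characteristic is 6 − 15 + 10 = 1, which agrees with 1 − 0 + 0 = 1.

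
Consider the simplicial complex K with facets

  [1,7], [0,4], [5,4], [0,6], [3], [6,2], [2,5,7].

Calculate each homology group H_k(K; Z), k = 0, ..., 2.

H_0 ≅ Z^2,  H_1 ≅ Z,  H_2 = 0.

Fix the vertex order 0 < 1 < 2 < 3 < 4 < 5 < 6 < 7 and write every simplex with vertices in increasing order. Then dim K = 2 and the simplices of K are:

  0-simplices (8): [0], [1], [2], [3], [4], [5], [6], [7]
  1-simplices (8): [0,4], [0,6], [1,7], [2,5], [2,6], [2,7], [4,5], [5,7]
  2-simplices (1): [2,5,7]

giving chain groups C_0 ≅ Z^8, C_1 ≅ Z^8, C_2 ≅ Z^1.

Boundary ∂_1: C_1 → C_0 sends each edge [p,q] (with p < q) to q − p.
This gives a 8×8 integer matrix of rank 6; reducing to Smith normal form yields diagonal entries (1,1,1,1,1,1).

The boundary map ∂_2: C_2 → C_1 acts by ∂[p,q,r] = [q,r] − [p,r] + [p,q]. For instance
  ∂[2,5,7] = [5,7] − [2,7] + [2,5].
As a 8×1 matrix over Z this has rank 1, with invariant factors (1).

From H_k ≅ ker(∂_k) / im(∂_{k+1}) we obtain:

  H_0: rank C_0 − rank ∂_1 = 8 − 6 = 2, and the invariant factors of ∂_1 are all 1, so H_0 = Z^2.
  H_1: rank ker ∂_1 − rank ∂_2 = (8 − 6) − 1 = 1, and the invariant factors of ∂_2 are all 1, so H_1 = Z.
  H_2: rank ker ∂_2 − rank ∂_3 = (1 − 1) − 0 = 0, and there is no ∂_3, so H_2 = 0.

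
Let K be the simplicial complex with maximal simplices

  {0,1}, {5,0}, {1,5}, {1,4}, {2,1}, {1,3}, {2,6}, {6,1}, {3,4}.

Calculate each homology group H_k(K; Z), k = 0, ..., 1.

We work with the vertex ordering 0 < 1 < 2 < 3 < 4 < 5 < 6. The simplices of K, each written with vertices in increasing order, are:

  0-simplices (7): [0], [1], [2], [3], [4], [5], [6]
  1-simplices (9): [0,1], [0,5], [1,2], [1,3], [1,4], [1,5], [1,6], [2,6], [3,4]

Hence C_0 ≅ Z^7, C_1 ≅ Z^9.

The boundary map ∂_1: C_1 → C_0 is given by ∂[p,q] = [q] − [p]. For instance
  ∂[1,3] = [3] − [1].
The 7×9 boundary matrix has rank 6 and Smith normal form diag(1,1,1,1,1,1).

Reading off H_k = ker ∂_k / im ∂_{k+1}:

  H_0: rank C_0 − rank ∂_1 = 7 − 6 = 1, and the invariant factors of ∂_1 are all 1, so H_0 ≅ Z.
  H_1: rank ker ∂_1 − rank ∂_2 = (9 − 6) − 0 = 3, and there is no ∂_2, so H_1 ≅ Z^3.

H_0 = Z,  H_1 = Z^3.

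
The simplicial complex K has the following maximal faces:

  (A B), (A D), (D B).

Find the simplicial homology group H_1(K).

H_1 ≅ Z.

K has 3 vertices, 3 edges.
rank ∂_1 = 2, rank ∂_2 = 0 ⇒ b_1 = 3 − 2 − 0 = 1. So H_1 = Z.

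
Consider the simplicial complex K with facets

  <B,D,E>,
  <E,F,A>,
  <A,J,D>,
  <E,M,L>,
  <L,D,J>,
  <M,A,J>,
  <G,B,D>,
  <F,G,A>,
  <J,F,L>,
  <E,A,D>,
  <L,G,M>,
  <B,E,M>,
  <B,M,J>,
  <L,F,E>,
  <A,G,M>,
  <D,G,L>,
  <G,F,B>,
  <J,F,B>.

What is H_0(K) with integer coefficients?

We work with the vertex ordering A < B < D < E < F < G < J < L < M. The simplices of K, each written with vertices in increasing order, are:

  0-simplices (9): A, B, D, E, F, G, J, L, M
  1-simplices (27): AD, AE, AF, AG, AJ, AM, BD, BE, BF, BG, BJ, BM, DE, DG, DJ, DL, EF, EL, EM, FG, FJ, FL, GL, GM, JL, JM, LM
  2-simplices (18): ADE, ADJ, AEF, AFG, AGM, AJM, BDE, BDG, BEM, BFG, BFJ, BJM, DGL, DJL, EFL, ELM, FJL, GLM

so the chain groups are C_0 ≅ Z^9, C_1 ≅ Z^27, C_2 ≅ Z^18.

The boundary map ∂_1: C_1 → C_0 maps an edge to its endpoints' difference, ∂[p,q] = q − p. For instance
  ∂DL = L − D.
This gives a 9×27 integer matrix of rank 8; reducing to Smith normal form yields diagonal entries (1,1,1,1,1,1,1,1).

Boundary ∂_2: C_2 → C_1 acts by ∂[p,q,r] = [q,r] − [p,r] + [p,q]. For instance
  ∂BDE = DE − BE + BD,
  ∂ADE = DE − AE + AD.
This gives a 27×18 integer matrix of rank 17; reducing to Smith normal form yields diagonal entries (1,1,1,1,1,1,1,1,1,1,1,1,1,1,1,1,1).

Now H_k = ker ∂_k / im ∂_{k+1}, so:

  H_0: rank C_0 − rank ∂_1 = 9 − 8 = 1, and the invariant factors of ∂_1 are all 1, so H_0 ≅ Z.

H_0 ≅ Z.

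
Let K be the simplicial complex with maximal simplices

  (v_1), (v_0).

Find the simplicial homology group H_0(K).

We work with the vertex ordering v_0 < v_1. The simplices of K, each written with vertices in increasing order, are:

  0-simplices (2): [v_0], [v_1]

giving chain groups C_0 ≅ Z^2.

From H_k ≅ ker(∂_k) / im(∂_{k+1}) we obtain:

  H_0: rank C_0 − rank ∂_1 = 2 − 0 = 2, and there is no ∂_1, so H_0 = Z^2.

(K is a triangulation of a set of 2 points.)

H_0 ≅ Z^2.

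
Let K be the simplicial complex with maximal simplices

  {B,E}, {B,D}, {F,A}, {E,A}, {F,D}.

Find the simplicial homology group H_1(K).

K has 5 vertices, 5 edges.
rank ∂_1 = 4, rank ∂_2 = 0 ⇒ b_1 = 5 − 4 − 0 = 1. So H_1 = Z.

H_1 ≅ Z.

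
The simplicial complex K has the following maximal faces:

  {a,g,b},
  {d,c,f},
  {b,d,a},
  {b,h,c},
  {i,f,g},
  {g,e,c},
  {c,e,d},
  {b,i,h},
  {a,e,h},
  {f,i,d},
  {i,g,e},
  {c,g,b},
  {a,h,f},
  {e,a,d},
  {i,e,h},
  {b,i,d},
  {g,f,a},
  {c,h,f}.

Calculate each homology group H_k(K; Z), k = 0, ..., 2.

H_0 ≅ Z,  H_1 ≅ Z^2,  H_2 ≅ Z.

Order the vertices as a < b < c < d < e < f < g < h < i. Listing each simplex with vertices in this order, K has dimension 2 with simplices:

  0-simplices (9): a, b, c, d, e, f, g, h, i
  1-simplices (27): ab, ad, ae, af, ag, ah, bc, bd, bg, bh, bi, cd, ce, cf, cg, ch, de, df, di, eg, eh, ei, fg, fh, fi, gi, hi
  2-simplices (18): abd, abg, ade, aeh, afg, afh, bcg, bch, bdi, bhi, cde, cdf, ceg, cfh, dfi, egi, ehi, fgi

so the chain groups are C_0 ≅ Z^9, C_1 ≅ Z^27, C_2 ≅ Z^18.

Boundary ∂_1: C_1 → C_0 maps an edge to its endpoints' difference, ∂[p,q] = q − p.
The 9×27 boundary matrix has rank 8 and Smith normal form diag(1,1,1,1,1,1,1,1).

∂_2: C_2 → C_1 sends each 2-simplex [p,q,r] to [q,r] − [p,r] + [p,q]. For instance
  ∂bhi = hi − bi + bh,
  ∂cde = de − ce + cd.
The resulting 27×18 matrix has rank 17, and its Smith normal form has invariant factors (1,1,1,1,1,1,1,1,1,1,1,1,1,1,1,1,1).

Now H_k = ker ∂_k / im ∂_{k+1}, so:

  H_0: rank C_0 − rank ∂_1 = 9 − 8 = 1, and the invariant factors of ∂_1 are all 1, so H_0 ≅ Z.
  H_1: rank ker ∂_1 − rank ∂_2 = (27 − 8) − 17 = 2, and the invariant factors of ∂_2 are all 1, so H_1 ≅ Z^2.
  H_2: rank ker ∂_2 − rank ∂_3 = (18 − 17) − 0 = 1, and there is no ∂_3, so H_2 ≅ Z.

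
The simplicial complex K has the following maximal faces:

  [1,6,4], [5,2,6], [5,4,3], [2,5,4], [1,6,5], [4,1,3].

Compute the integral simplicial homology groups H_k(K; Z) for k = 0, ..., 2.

K has 6 vertices, 12 edges, 6 triangles.
rank ∂_0 = 0, rank ∂_1 = 5 ⇒ b_0 = 6 − 0 − 5 = 1; all invariant factors of ∂_1 are 1 so no torsion. So H_0 = Z.
rank ∂_1 = 5, rank ∂_2 = 6 ⇒ b_1 = 12 − 5 − 6 = 1; all invariant factors of ∂_2 are 1 so no torsion. So H_1 = Z.
rank ∂_2 = 6, rank ∂_3 = 0 ⇒ b_2 = 6 − 6 − 0 = 0. So H_2 = 0.

H_0 ≅ Z,  H_1 ≅ Z,  H_2 = 0.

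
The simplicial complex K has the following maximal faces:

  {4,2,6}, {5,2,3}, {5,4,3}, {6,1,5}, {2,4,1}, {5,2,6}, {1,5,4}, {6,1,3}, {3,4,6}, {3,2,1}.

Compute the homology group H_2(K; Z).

Fix the vertex order 1 < 2 < 3 < 4 < 5 < 6 and write every simplex with vertices in increasing order. Then dim K = 2 and the simplices of K are:

  0-simplices (6): [1], [2], [3], [4], [5], [6]
  1-simplices (15): [1,2], [1,3], [1,4], [1,5], [1,6], [2,3], [2,4], [2,5], [2,6], [3,4], [3,5], [3,6], [4,5], [4,6], [5,6]
  2-simplices (10): [1,2,3], [1,2,4], [1,3,6], [1,4,5], [1,5,6], [2,3,5], [2,4,6], [2,5,6], [3,4,5], [3,4,6]

giving chain groups C_0 ≅ Z^6, C_1 ≅ Z^15, C_2 ≅ Z^10.

The boundary map ∂_1: C_1 → C_0 is given by ∂[p,q] = [q] − [p].
The resulting 6×15 matrix has rank 5, and its Smith normal form has invariant factors (1,1,1,1,1).

Boundary ∂_2: C_2 → C_1 acts by ∂[p,q,r] = [q,r] − [p,r] + [p,q]. For instance
  ∂[3,4,5] = [4,5] − [3,5] + [3,4],
  ∂[2,4,6] = [4,6] − [2,6] + [2,4].
As a 15×10 matrix over Z this has rank 10, with invariant factors (1,1,1,1,1,1,1,1,1,2).

From H_k ≅ ker(∂_k) / im(∂_{k+1}) we obtain:

  H_2: rank ker ∂_2 − rank ∂_3 = (10 − 10) − 0 = 0, and there is no ∂_3, so H_2 = 0.

(K is a triangulation of the real projective plane RP^2.)

H_2 = 0.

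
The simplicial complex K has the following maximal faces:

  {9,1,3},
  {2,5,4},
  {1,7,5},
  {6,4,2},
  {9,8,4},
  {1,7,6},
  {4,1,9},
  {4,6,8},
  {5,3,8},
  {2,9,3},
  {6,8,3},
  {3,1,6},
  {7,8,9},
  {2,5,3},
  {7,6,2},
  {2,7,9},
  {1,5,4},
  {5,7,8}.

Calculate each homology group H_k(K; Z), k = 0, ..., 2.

H_0 ≅ Z,  H_1 ≅ Z^2,  H_2 ≅ Z.

K has 9 vertices, 27 edges, 18 triangles.
rank ∂_0 = 0, rank ∂_1 = 8 ⇒ b_0 = 9 − 0 − 8 = 1; all invariant factors of ∂_1 are 1 so no torsion. So H_0 ≅ Z.
rank ∂_1 = 8, rank ∂_2 = 17 ⇒ b_1 = 27 − 8 − 17 = 2; all invariant factors of ∂_2 are 1 so no torsion. So H_1 ≅ Z^2.
rank ∂_2 = 17, rank ∂_3 = 0 ⇒ b_2 = 18 − 17 − 0 = 1. So H_2 ≅ Z.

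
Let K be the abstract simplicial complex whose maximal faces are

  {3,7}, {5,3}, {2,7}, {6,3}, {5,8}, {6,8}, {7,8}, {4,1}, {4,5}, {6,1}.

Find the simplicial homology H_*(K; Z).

H_0 ≅ Z,  H_1 ≅ Z^3.

Fix the vertex order 1 < 2 < 3 < 4 < 5 < 6 < 7 < 8 and write every simplex with vertices in increasing order. Then dim K = 1 and the simplices of K are:

  0-simplices (8): [1], [2], [3], [4], [5], [6], [7], [8]
  1-simplices (10): [1,4], [1,6], [2,7], [3,5], [3,6], [3,7], [4,5], [5,8], [6,8], [7,8]

Hence C_0 ≅ Z^8, C_1 ≅ Z^10.

Boundary ∂_1: C_1 → C_0 is given by ∂[p,q] = [q] − [p]. For instance
  ∂[7,8] = [8] − [7].
The resulting 8×10 matrix has rank 7, and its Smith normal form has invariant factors (1,1,1,1,1,1,1).

Reading off H_k = ker ∂_k / im ∂_{k+1}:

  H_0: rank C_0 − rank ∂_1 = 8 − 7 = 1, and the invariant factors of ∂_1 are all 1, so H_0 = Z.
  H_1: rank ker ∂_1 − rank ∂_2 = (10 − 7) − 0 = 3, and there is no ∂_2, so H_1 = Z^3.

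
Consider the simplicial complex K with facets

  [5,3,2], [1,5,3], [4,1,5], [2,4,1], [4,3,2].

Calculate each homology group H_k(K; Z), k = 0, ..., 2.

We work with the vertex ordering 1 < 2 < 3 < 4 < 5. The simplices of K, each written with vertices in increasing order, are:

  0-simplices (5): [1], [2], [3], [4], [5]
  1-simplices (10): [1,2], [1,3], [1,4], [1,5], [2,3], [2,4], [2,5], [3,4], [3,5], [4,5]
  2-simplices (5): [1,2,4], [1,3,5], [1,4,5], [2,3,4], [2,3,5]

so the chain groups are C_0 ≅ Z^5, C_1 ≅ Z^10, C_2 ≅ Z^5.

Boundary ∂_1: C_1 → C_0 maps an edge to its endpoints' difference, ∂[p,q] = q − p. For instance
  ∂[3,4] = [4] − [3].
This gives a 5×10 integer matrix of rank 4; reducing to Smith normal form yields diagonal entries (1,1,1,1).

Boundary ∂_2: C_2 → C_1 maps a triangle to the signed sum of its edges. For instance
  ∂[1,3,5] = [3,5] − [1,5] + [1,3],
  ∂[1,2,4] = [2,4] − [1,4] + [1,2].
The resulting 10×5 matrix has rank 5, and its Smith normal form has invariant factors (1,1,1,1,1).

Computing H_k = (kernel of ∂_k) / (image of ∂_{k+1}):

  H_0: rank C_0 − rank ∂_1 = 5 − 4 = 1, and the invariant factors of ∂_1 are all 1, so H_0 = Z.
  H_1: rank ker ∂_1 − rank ∂_2 = (10 − 4) − 5 = 1, and the invariant factors of ∂_2 are all 1, so H_1 = Z.
  H_2: rank ker ∂_2 − rank ∂_3 = (5 − 5) − 0 = 0, and there is no ∂_3, so H_2 = 0.

As a check, the Euler characteristic is 5 − 10 + 5 = 0, which agrees with 1 − 1 + 0 = 0.

H_0 = Z,  H_1 = Z,  H_2 = 0.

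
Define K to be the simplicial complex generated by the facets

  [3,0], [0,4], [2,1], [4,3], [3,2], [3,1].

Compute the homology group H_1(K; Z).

H_1 ≅ Z^2.

We work with the vertex ordering 0 < 1 < 2 < 3 < 4. The simplices of K, each written with vertices in increasing order, are:

  0-simplices (5): [0], [1], [2], [3], [4]
  1-simplices (6): [0,3], [0,4], [1,2], [1,3], [2,3], [3,4]

Hence C_0 ≅ Z^5, C_1 ≅ Z^6.

Boundary ∂_1: C_1 → C_0 is given by ∂[p,q] = [q] − [p].
This gives a 5×6 integer matrix of rank 4; reducing to Smith normal form yields diagonal entries (1,1,1,1).

Reading off H_k = ker ∂_k / im ∂_{k+1}:

  H_1: rank ker ∂_1 − rank ∂_2 = (6 − 4) − 0 = 2, and there is no ∂_2, so H_1 = Z^2.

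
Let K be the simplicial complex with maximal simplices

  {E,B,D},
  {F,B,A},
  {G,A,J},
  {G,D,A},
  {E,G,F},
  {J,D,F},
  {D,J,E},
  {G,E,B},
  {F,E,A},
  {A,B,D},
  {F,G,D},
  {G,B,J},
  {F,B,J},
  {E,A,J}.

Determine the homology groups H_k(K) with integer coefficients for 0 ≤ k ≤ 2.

H_0 = Z,  H_1 = Z^2,  H_2 = Z.

We work with the vertex ordering A < B < D < E < F < G < J. The simplices of K, each written with vertices in increasing order, are:

  0-simplices (7): A, B, D, E, F, G, J
  1-simplices (21): AB, AD, AE, AF, AG, AJ, BD, BE, BF, BG, BJ, DE, DF, DG, DJ, EF, EG, EJ, FG, FJ, GJ
  2-simplices (14): ABD, ABF, ADG, AEF, AEJ, AGJ, BDE, BEG, BFJ, BGJ, DEJ, DFG, DFJ, EFG

so the chain groups are C_0 ≅ Z^7, C_1 ≅ Z^21, C_2 ≅ Z^14.

∂_1: C_1 → C_0 sends each edge [p,q] (with p < q) to q − p. For instance
  ∂DF = F − D.
The resulting 7×21 matrix has rank 6, and its Smith normal form has invariant factors (1,1,1,1,1,1).

Boundary ∂_2: C_2 → C_1 maps a triangle to the signed sum of its edges. For instance
  ∂EFG = FG − EG + EF,
  ∂ADG = DG − AG + AD.
This gives a 21×14 integer matrix of rank 13; reducing to Smith normal form yields diagonal entries (1,1,1,1,1,1,1,1,1,1,1,1,1).

Computing H_k = (kernel of ∂_k) / (image of ∂_{k+1}):

  H_0: rank C_0 − rank ∂_1 = 7 − 6 = 1, and the invariant factors of ∂_1 are all 1, so H_0 = Z.
  H_1: rank ker ∂_1 − rank ∂_2 = (21 − 6) − 13 = 2, and the invariant factors of ∂_2 are all 1, so H_1 = Z^2.
  H_2: rank ker ∂_2 − rank ∂_3 = (14 − 13) − 0 = 1, and there is no ∂_3, so H_2 = Z.

As a check, the Euler characteristic is 7 − 21 + 14 = 0, which agrees with 1 − 2 + 1 = 0.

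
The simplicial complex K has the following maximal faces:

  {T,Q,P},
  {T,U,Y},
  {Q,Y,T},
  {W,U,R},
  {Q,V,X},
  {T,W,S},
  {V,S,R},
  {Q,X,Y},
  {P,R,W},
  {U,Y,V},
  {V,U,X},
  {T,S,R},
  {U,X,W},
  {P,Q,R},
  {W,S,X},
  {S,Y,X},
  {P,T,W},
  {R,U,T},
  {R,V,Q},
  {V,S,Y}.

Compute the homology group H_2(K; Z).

Take the total order P < Q < R < S < T < U < V < W < X < Y on the vertex set. Then K (dimension 2) consists of the simplices:

  0-simplices (10): P, Q, R, S, T, U, V, W, X, Y
  1-simplices (30): PQ, PR, PT, PW, QR, QT, QV, QX, QY, RS, RT, RU, RV, RW, ST, SV, SW, SX, SY, TU, TW, TY, UV, UW, UX, UY, VX, VY, WX, XY
  2-simplices (20): PQR, PQT, PRW, PTW, QRV, QTY, QVX, QXY, RST, RSV, RTU, RUW, STW, SVY, SWX, SXY, TUY, UVX, UVY, UWX

so the chain groups are C_0 ≅ Z^10, C_1 ≅ Z^30, C_2 ≅ Z^20.

The boundary map ∂_1: C_1 → C_0 is given by ∂[p,q] = [q] − [p].
As a 10×30 matrix over Z this has rank 9, with invariant factors (1,1,1,1,1,1,1,1,1).

Boundary ∂_2: C_2 → C_1 acts by ∂[p,q,r] = [q,r] − [p,r] + [p,q]. For instance
  ∂RTU = TU − RU + RT,
  ∂QVX = VX − QX + QV.
The resulting 30×20 matrix has rank 20, and its Smith normal form has invariant factors (1,1,1,1,1,1,1,1,1,1,1,1,1,1,1,1,1,1,1,2).

From H_k ≅ ker(∂_k) / im(∂_{k+1}) we obtain:

  H_2: rank ker ∂_2 − rank ∂_3 = (20 − 20) − 0 = 0, and there is no ∂_3, so H_2 = 0.

H_2 = 0.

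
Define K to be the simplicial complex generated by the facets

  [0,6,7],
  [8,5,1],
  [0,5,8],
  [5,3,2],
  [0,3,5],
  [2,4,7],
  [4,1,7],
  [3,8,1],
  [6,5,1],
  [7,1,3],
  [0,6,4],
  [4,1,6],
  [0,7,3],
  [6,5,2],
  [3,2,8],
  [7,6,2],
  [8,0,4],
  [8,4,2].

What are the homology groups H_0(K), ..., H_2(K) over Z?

Order the vertices as 0 < 1 < 2 < 3 < 4 < 5 < 6 < 7 < 8. Listing each simplex with vertices in this order, K has dimension 2 with simplices:

  0-simplices (9): [0], [1], [2], [3], [4], [5], [6], [7], [8]
  1-simplices (27): (27 of them)
  2-simplices (18): [0,3,5], [0,3,7], [0,4,6], [0,4,8], [0,5,8], [0,6,7], [1,3,7], [1,3,8], [1,4,6], [1,4,7], [1,5,6], [1,5,8], [2,3,5], [2,3,8], [2,4,7], [2,4,8], [2,5,6], [2,6,7]

Hence C_0 ≅ Z^9, C_1 ≅ Z^27, C_2 ≅ Z^18.

Boundary ∂_1: C_1 → C_0 sends each edge [p,q] (with p < q) to q − p. For instance
  ∂[4,7] = [7] − [4].
The 9×27 boundary matrix has rank 8 and Smith normal form diag(1,1,1,1,1,1,1,1).

Boundary ∂_2: C_2 → C_1 acts by ∂[p,q,r] = [q,r] − [p,r] + [p,q]. For instance
  ∂[2,3,5] = [3,5] − [2,5] + [2,3],
  ∂[1,3,7] = [3,7] − [1,7] + [1,3].
The 27×18 boundary matrix has rank 18 and Smith normal form diag(1,1,1,1,1,1,1,1,1,1,1,1,1,1,1,1,1,2).

Computing H_k = (kernel of ∂_k) / (image of ∂_{k+1}):

  H_0: rank C_0 − rank ∂_1 = 9 − 8 = 1, and the invariant factors of ∂_1 are all 1, so H_0 ≅ Z.
  H_1: rank ker ∂_1 − rank ∂_2 = (27 − 8) − 18 = 1, and ∂_2 has invariant factor 2 > 1, so H_1 ≅ Z ⊕ Z/2.
  H_2: rank ker ∂_2 − rank ∂_3 = (18 − 18) − 0 = 0, and there is no ∂_3, so H_2 ≅ 0.

(K is a triangulation of the Klein bottle.)

H_0 ≅ Z,  H_1 ≅ Z ⊕ Z/2,  H_2 = 0.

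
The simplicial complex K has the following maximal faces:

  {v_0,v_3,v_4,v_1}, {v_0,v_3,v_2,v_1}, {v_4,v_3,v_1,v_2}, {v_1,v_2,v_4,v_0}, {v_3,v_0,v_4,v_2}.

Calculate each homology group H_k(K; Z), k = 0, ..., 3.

We work with the vertex ordering v_0 < v_1 < v_2 < v_3 < v_4. The simplices of K, each written with vertices in increasing order, are:

  0-simplices (5): [v_0], [v_1], [v_2], [v_3], [v_4]
  1-simplices (10): [v_0,v_1], [v_0,v_2], [v_0,v_3], [v_0,v_4], [v_1,v_2], [v_1,v_3], [v_1,v_4], [v_2,v_3], [v_2,v_4], [v_3,v_4]
  2-simplices (10): [v_0,v_1,v_2], [v_0,v_1,v_3], [v_0,v_1,v_4], [v_0,v_2,v_3], [v_0,v_2,v_4], [v_0,v_3,v_4], [v_1,v_2,v_3], [v_1,v_2,v_4], [v_1,v_3,v_4], [v_2,v_3,v_4]
  3-simplices (5): [v_0,v_1,v_2,v_3], [v_0,v_1,v_2,v_4], [v_0,v_1,v_3,v_4], [v_0,v_2,v_3,v_4], [v_1,v_2,v_3,v_4]

Hence C_0 ≅ Z^5, C_1 ≅ Z^10, C_2 ≅ Z^10, C_3 ≅ Z^5.

Boundary ∂_1: C_1 → C_0 sends each edge [p,q] (with p < q) to q − p.
This gives a 5×10 integer matrix of rank 4; reducing to Smith normal form yields diagonal entries (1,1,1,1).

Boundary ∂_2: C_2 → C_1 sends each 2-simplex [p,q,r] to [q,r] − [p,r] + [p,q]. For instance
  ∂[v_0,v_1,v_2] = [v_1,v_2] − [v_0,v_2] + [v_0,v_1],
  ∂[v_0,v_2,v_4] = [v_2,v_4] − [v_0,v_4] + [v_0,v_2].
The 10×10 boundary matrix has rank 6 and Smith normal form diag(1,1,1,1,1,1).

Boundary ∂_3: C_3 → C_2 sends each 3-simplex σ to the alternating sum Σ_i (−1)^i (σ with its i-th vertex removed). For instance
  ∂[v_0,v_1,v_2,v_4] = [v_1,v_2,v_4] − [v_0,v_2,v_4] + [v_0,v_1,v_4] − [v_0,v_1,v_2],
  ∂[v_1,v_2,v_3,v_4] = [v_2,v_3,v_4] − [v_1,v_3,v_4] + [v_1,v_2,v_4] − [v_1,v_2,v_3].
The 10×5 boundary matrix has rank 4 and Smith normal form diag(1,1,1,1).

Reading off H_k = ker ∂_k / im ∂_{k+1}:

  H_0: rank C_0 − rank ∂_1 = 5 − 4 = 1, and the invariant factors of ∂_1 are all 1, so H_0 = Z.
  H_1: rank ker ∂_1 − rank ∂_2 = (10 − 4) − 6 = 0, and the invariant factors of ∂_2 are all 1, so H_1 = 0.
  H_2: rank ker ∂_2 − rank ∂_3 = (10 − 6) − 4 = 0, and the invariant factors of ∂_3 are all 1, so H_2 = 0.
  H_3: rank ker ∂_3 − rank ∂_4 = (5 − 4) − 0 = 1, and there is no ∂_4, so H_3 = Z.

H_0 = Z,  H_1 = 0,  H_2 = 0,  H_3 = Z.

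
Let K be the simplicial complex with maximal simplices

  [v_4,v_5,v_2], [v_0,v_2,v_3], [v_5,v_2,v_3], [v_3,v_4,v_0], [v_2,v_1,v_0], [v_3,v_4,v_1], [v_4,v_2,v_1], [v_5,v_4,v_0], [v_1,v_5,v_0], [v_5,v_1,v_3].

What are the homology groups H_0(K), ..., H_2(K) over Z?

H_0 ≅ Z,  H_1 ≅ Z/2,  H_2 = 0.

K has 6 vertices, 15 edges, 10 triangles.
rank ∂_0 = 0, rank ∂_1 = 5 ⇒ b_0 = 6 − 0 − 5 = 1; all invariant factors of ∂_1 are 1 so no torsion. So H_0 ≅ Z.
rank ∂_1 = 5, rank ∂_2 = 10 ⇒ b_1 = 15 − 5 − 10 = 0; ∂_2 has invariant factor(s) [2] giving torsion. So H_1 ≅ Z/2.
rank ∂_2 = 10, rank ∂_3 = 0 ⇒ b_2 = 10 − 10 − 0 = 0. So H_2 ≅ 0.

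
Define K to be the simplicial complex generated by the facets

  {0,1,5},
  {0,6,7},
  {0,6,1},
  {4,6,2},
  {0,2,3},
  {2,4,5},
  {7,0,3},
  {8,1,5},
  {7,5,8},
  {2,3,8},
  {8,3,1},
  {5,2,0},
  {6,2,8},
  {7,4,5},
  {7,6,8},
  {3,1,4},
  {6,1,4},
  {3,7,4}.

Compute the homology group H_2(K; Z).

Take the total order 0 < 1 < 2 < 3 < 4 < 5 < 6 < 7 < 8 on the vertex set. Then K (dimension 2) consists of the simplices:

  0-simplices (9): [0], [1], [2], [3], [4], [5], [6], [7], [8]
  1-simplices (27): (27 of them)
  2-simplices (18): [0,1,5], [0,1,6], [0,2,3], [0,2,5], [0,3,7], [0,6,7], [1,3,4], [1,3,8], [1,4,6], [1,5,8], [2,3,8], [2,4,5], [2,4,6], [2,6,8], [3,4,7], [4,5,7], [5,7,8], [6,7,8]

giving chain groups C_0 ≅ Z^9, C_1 ≅ Z^27, C_2 ≅ Z^18.

The boundary map ∂_1: C_1 → C_0 is given by ∂[p,q] = [q] − [p]. For instance
  ∂[0,5] = [5] − [0].
The 9×27 boundary matrix has rank 8 and Smith normal form diag(1,1,1,1,1,1,1,1).

∂_2: C_2 → C_1 acts by ∂[p,q,r] = [q,r] − [p,r] + [p,q]. For instance
  ∂[2,4,5] = [4,5] − [2,5] + [2,4],
  ∂[0,1,5] = [1,5] − [0,5] + [0,1].
As a 27×18 matrix over Z this has rank 17, with invariant factors (1,1,1,1,1,1,1,1,1,1,1,1,1,1,1,1,1).

Computing H_k = (kernel of ∂_k) / (image of ∂_{k+1}):

  H_2: rank ker ∂_2 − rank ∂_3 = (18 − 17) − 0 = 1, and there is no ∂_3, so H_2 = Z.

H_2 ≅ Z.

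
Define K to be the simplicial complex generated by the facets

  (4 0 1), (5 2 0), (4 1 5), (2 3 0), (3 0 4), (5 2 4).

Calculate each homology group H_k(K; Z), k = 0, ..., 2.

H_0 ≅ Z,  H_1 ≅ Z,  H_2 = 0.

Order the vertices as 0 < 1 < 2 < 3 < 4 < 5. Listing each simplex with vertices in this order, K has dimension 2 with simplices:

  0-simplices (6): [0], [1], [2], [3], [4], [5]
  1-simplices (12): [0,1], [0,2], [0,3], [0,4], [0,5], [1,4], [1,5], [2,3], [2,4], [2,5], [3,4], [4,5]
  2-simplices (6): [0,1,4], [0,2,3], [0,2,5], [0,3,4], [1,4,5], [2,4,5]

so the chain groups are C_0 ≅ Z^6, C_1 ≅ Z^12, C_2 ≅ Z^6.

∂_1: C_1 → C_0 sends each edge [p,q] (with p < q) to q − p. For instance
  ∂[3,4] = [4] − [3].
The 6×12 boundary matrix has rank 5 and Smith normal form diag(1,1,1,1,1).

∂_2: C_2 → C_1 maps a triangle to the signed sum of its edges. For instance
  ∂[0,2,5] = [2,5] − [0,5] + [0,2],
  ∂[1,4,5] = [4,5] − [1,5] + [1,4].
The 12×6 boundary matrix has rank 6 and Smith normal form diag(1,1,1,1,1,1).

From H_k ≅ ker(∂_k) / im(∂_{k+1}) we obtain:

  H_0: rank C_0 − rank ∂_1 = 6 − 5 = 1, and the invariant factors of ∂_1 are all 1, so H_0 = Z.
  H_1: rank ker ∂_1 − rank ∂_2 = (12 − 5) − 6 = 1, and the invariant factors of ∂_2 are all 1, so H_1 = Z.
  H_2: rank ker ∂_2 − rank ∂_3 = (6 − 6) − 0 = 0, and there is no ∂_3, so H_2 = 0.

As a check, the Euler characteristic is 6 − 12 + 6 = 0, which agrees with 1 − 1 + 0 = 0.
(K is a triangulation of the cylinder S^1 x I.)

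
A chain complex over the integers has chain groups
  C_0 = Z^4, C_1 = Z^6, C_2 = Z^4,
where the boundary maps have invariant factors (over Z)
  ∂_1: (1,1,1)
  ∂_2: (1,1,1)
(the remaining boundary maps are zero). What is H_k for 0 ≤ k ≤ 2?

H_0 = Z,  H_1 = 0,  H_2 = Z.

H_0: b_0 = 4 − 0 − 3 = 1; torsion from ∂_1 factors > 1: none. So H_0 = Z.
H_1: b_1 = 6 − 3 − 3 = 0; torsion from ∂_2 factors > 1: none. So H_1 = 0.
H_2: b_2 = 4 − 3 − 0 = 1; torsion from ∂_3 factors > 1: none. So H_2 = Z.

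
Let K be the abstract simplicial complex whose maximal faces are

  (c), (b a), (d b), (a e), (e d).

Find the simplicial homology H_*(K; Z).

H_0 = Z^2,  H_1 = Z.

Take the total order a < b < c < d < e on the vertex set. Then K (dimension 1) consists of the simplices:

  0-simplices (5): a, b, c, d, e
  1-simplices (4): ab, ae, bd, de

giving chain groups C_0 ≅ Z^5, C_1 ≅ Z^4.

Boundary ∂_1: C_1 → C_0 sends each edge [p,q] (with p < q) to q − p.
The 5×4 boundary matrix has rank 3 and Smith normal form diag(1,1,1).

Reading off H_k = ker ∂_k / im ∂_{k+1}:

  H_0: rank C_0 − rank ∂_1 = 5 − 3 = 2, and the invariant factors of ∂_1 are all 1, so H_0 = Z^2.
  H_1: rank ker ∂_1 − rank ∂_2 = (4 − 3) − 0 = 1, and there is no ∂_2, so H_1 = Z.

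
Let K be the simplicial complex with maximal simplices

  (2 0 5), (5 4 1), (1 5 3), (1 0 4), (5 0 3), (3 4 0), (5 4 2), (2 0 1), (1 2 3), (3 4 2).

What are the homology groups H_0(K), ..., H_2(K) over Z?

H_0 = Z,  H_1 = Z_2,  H_2 = 0.

Order the vertices as 0 < 1 < 2 < 3 < 4 < 5. Listing each simplex with vertices in this order, K has dimension 2 with simplices:

  0-simplices (6): [0], [1], [2], [3], [4], [5]
  1-simplices (15): [0,1], [0,2], [0,3], [0,4], [0,5], [1,2], [1,3], [1,4], [1,5], [2,3], [2,4], [2,5], [3,4], [3,5], [4,5]
  2-simplices (10): [0,1,2], [0,1,4], [0,2,5], [0,3,4], [0,3,5], [1,2,3], [1,3,5], [1,4,5], [2,3,4], [2,4,5]

giving chain groups C_0 ≅ Z^6, C_1 ≅ Z^15, C_2 ≅ Z^10.

∂_1: C_1 → C_0 maps an edge to its endpoints' difference, ∂[p,q] = q − p.
This gives a 6×15 integer matrix of rank 5; reducing to Smith normal form yields diagonal entries (1,1,1,1,1).

Boundary ∂_2: C_2 → C_1 maps a triangle to the signed sum of its edges. For instance
  ∂[0,3,5] = [3,5] − [0,5] + [0,3],
  ∂[1,4,5] = [4,5] − [1,5] + [1,4].
As a 15×10 matrix over Z this has rank 10, with invariant factors (1,1,1,1,1,1,1,1,1,2).

Now H_k = ker ∂_k / im ∂_{k+1}, so:

  H_0: rank C_0 − rank ∂_1 = 6 − 5 = 1, and the invariant factors of ∂_1 are all 1, so H_0 ≅ Z.
  H_1: rank ker ∂_1 − rank ∂_2 = (15 − 5) − 10 = 0, and ∂_2 has invariant factor 2 > 1, so H_1 ≅ Z_2.
  H_2: rank ker ∂_2 − rank ∂_3 = (10 − 10) − 0 = 0, and there is no ∂_3, so H_2 ≅ 0.

As a check, the Euler characteristic is 6 − 15 + 10 = 1, which agrees with 1 − 0 + 0 = 1.
(K is a triangulation of the real projective plane RP^2.)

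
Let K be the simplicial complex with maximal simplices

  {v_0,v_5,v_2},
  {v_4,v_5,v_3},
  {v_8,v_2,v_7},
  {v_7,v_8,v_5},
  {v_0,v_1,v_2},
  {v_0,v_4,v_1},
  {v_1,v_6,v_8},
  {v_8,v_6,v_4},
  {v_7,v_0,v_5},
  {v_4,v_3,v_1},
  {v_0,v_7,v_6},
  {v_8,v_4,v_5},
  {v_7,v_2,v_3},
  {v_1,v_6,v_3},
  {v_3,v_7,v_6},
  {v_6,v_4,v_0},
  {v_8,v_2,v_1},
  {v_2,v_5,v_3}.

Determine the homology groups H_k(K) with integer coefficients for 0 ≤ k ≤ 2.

H_0 ≅ Z,  H_1 ≅ Z ⊕ Z/2,  H_2 = 0.

Order the vertices as v_0 < v_1 < v_2 < v_3 < v_4 < v_5 < v_6 < v_7 < v_8. Listing each simplex with vertices in this order, K has dimension 2 with simplices:

  0-simplices (9): [v_0], [v_1], [v_2], [v_3], [v_4], [v_5], [v_6], [v_7], [v_8]
  1-simplices (27): (27 of them)
  2-simplices (18): (18 of them)

Hence C_0 ≅ Z^9, C_1 ≅ Z^27, C_2 ≅ Z^18.

∂_1: C_1 → C_0 sends each edge [p,q] (with p < q) to q − p. For instance
  ∂[v_1,v_6] = [v_6] − [v_1].
As a 9×27 matrix over Z this has rank 8, with invariant factors (1,1,1,1,1,1,1,1).

Boundary ∂_2: C_2 → C_1 acts by ∂[p,q,r] = [q,r] − [p,r] + [p,q]. For instance
  ∂[v_1,v_3,v_6] = [v_3,v_6] − [v_1,v_6] + [v_1,v_3],
  ∂[v_0,v_1,v_2] = [v_1,v_2] − [v_0,v_2] + [v_0,v_1].
The resulting 27×18 matrix has rank 18, and its Smith normal form has invariant factors (1,1,1,1,1,1,1,1,1,1,1,1,1,1,1,1,1,2).

From H_k ≅ ker(∂_k) / im(∂_{k+1}) we obtain:

  H_0: rank C_0 − rank ∂_1 = 9 − 8 = 1, and the invariant factors of ∂_1 are all 1, so H_0 ≅ Z.
  H_1: rank ker ∂_1 − rank ∂_2 = (27 − 8) − 18 = 1, and ∂_2 has invariant factor 2 > 1, so H_1 ≅ Z ⊕ Z/2.
  H_2: rank ker ∂_2 − rank ∂_3 = (18 − 18) − 0 = 0, and there is no ∂_3, so H_2 ≅ 0.

As a check, the Euler characteristic is 9 − 27 + 18 = 0, which agrees with 1 − 1 + 0 = 0.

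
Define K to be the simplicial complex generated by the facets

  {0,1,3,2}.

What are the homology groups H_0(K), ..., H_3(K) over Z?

H_0 = Z,  H_1 = 0,  H_2 = 0,  H_3 = 0.

We work with the vertex ordering 0 < 1 < 2 < 3. The simplices of K, each written with vertices in increasing order, are:

  0-simplices (4): [0], [1], [2], [3]
  1-simplices (6): [0,1], [0,2], [0,3], [1,2], [1,3], [2,3]
  2-simplices (4): [0,1,2], [0,1,3], [0,2,3], [1,2,3]
  3-simplices (1): [0,1,2,3]

giving chain groups C_0 ≅ Z^4, C_1 ≅ Z^6, C_2 ≅ Z^4, C_3 ≅ Z^1.

∂_1: C_1 → C_0 maps an edge to its endpoints' difference, ∂[p,q] = q − p. For instance
  ∂[0,3] = [3] − [0].
The resulting 4×6 matrix has rank 3, and its Smith normal form has invariant factors (1,1,1).

∂_2: C_2 → C_1 sends each 2-simplex [p,q,r] to [q,r] − [p,r] + [p,q]. For instance
  ∂[0,1,3] = [1,3] − [0,3] + [0,1],
  ∂[1,2,3] = [2,3] − [1,3] + [1,2].
As a 6×4 matrix over Z this has rank 3, with invariant factors (1,1,1).

The boundary map ∂_3: C_3 → C_2 sends each 3-simplex σ to the alternating sum Σ_i (−1)^i (σ with its i-th vertex removed). For instance
  ∂[0,1,2,3] = [1,2,3] − [0,2,3] + [0,1,3] − [0,1,2].
As a 4×1 matrix over Z this has rank 1, with invariant factors (1).

Reading off H_k = ker ∂_k / im ∂_{k+1}:

  H_0: rank C_0 − rank ∂_1 = 4 − 3 = 1, and the invariant factors of ∂_1 are all 1, so H_0 = Z.
  H_1: rank ker ∂_1 − rank ∂_2 = (6 − 3) − 3 = 0, and the invariant factors of ∂_2 are all 1, so H_1 = 0.
  H_2: rank ker ∂_2 − rank ∂_3 = (4 − 3) − 1 = 0, and the invariant factors of ∂_3 are all 1, so H_2 = 0.
  H_3: rank ker ∂_3 − rank ∂_4 = (1 − 1) − 0 = 0, and there is no ∂_4, so H_3 = 0.

As a check, the Euler characteristic is 4 − 6 + 4 − 1 = 1, which agrees with 1 − 0 + 0 − 0 = 1.
(K is a triangulation of the 3-simplex.)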